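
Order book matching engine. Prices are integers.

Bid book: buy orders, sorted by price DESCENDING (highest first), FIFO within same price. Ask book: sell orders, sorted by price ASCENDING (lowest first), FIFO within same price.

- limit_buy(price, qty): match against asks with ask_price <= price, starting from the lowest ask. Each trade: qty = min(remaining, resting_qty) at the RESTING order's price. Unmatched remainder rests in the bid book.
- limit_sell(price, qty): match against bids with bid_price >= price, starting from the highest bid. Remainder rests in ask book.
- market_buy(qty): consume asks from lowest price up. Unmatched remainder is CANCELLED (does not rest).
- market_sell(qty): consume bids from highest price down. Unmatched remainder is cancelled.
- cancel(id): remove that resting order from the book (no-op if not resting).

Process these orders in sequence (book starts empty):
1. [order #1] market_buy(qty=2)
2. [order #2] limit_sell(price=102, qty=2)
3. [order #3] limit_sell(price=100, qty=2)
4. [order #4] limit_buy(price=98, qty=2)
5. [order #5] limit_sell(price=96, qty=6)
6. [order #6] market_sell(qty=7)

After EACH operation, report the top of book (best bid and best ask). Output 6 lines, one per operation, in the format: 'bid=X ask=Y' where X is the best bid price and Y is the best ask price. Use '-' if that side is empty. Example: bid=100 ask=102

Answer: bid=- ask=-
bid=- ask=102
bid=- ask=100
bid=98 ask=100
bid=- ask=96
bid=- ask=96

Derivation:
After op 1 [order #1] market_buy(qty=2): fills=none; bids=[-] asks=[-]
After op 2 [order #2] limit_sell(price=102, qty=2): fills=none; bids=[-] asks=[#2:2@102]
After op 3 [order #3] limit_sell(price=100, qty=2): fills=none; bids=[-] asks=[#3:2@100 #2:2@102]
After op 4 [order #4] limit_buy(price=98, qty=2): fills=none; bids=[#4:2@98] asks=[#3:2@100 #2:2@102]
After op 5 [order #5] limit_sell(price=96, qty=6): fills=#4x#5:2@98; bids=[-] asks=[#5:4@96 #3:2@100 #2:2@102]
After op 6 [order #6] market_sell(qty=7): fills=none; bids=[-] asks=[#5:4@96 #3:2@100 #2:2@102]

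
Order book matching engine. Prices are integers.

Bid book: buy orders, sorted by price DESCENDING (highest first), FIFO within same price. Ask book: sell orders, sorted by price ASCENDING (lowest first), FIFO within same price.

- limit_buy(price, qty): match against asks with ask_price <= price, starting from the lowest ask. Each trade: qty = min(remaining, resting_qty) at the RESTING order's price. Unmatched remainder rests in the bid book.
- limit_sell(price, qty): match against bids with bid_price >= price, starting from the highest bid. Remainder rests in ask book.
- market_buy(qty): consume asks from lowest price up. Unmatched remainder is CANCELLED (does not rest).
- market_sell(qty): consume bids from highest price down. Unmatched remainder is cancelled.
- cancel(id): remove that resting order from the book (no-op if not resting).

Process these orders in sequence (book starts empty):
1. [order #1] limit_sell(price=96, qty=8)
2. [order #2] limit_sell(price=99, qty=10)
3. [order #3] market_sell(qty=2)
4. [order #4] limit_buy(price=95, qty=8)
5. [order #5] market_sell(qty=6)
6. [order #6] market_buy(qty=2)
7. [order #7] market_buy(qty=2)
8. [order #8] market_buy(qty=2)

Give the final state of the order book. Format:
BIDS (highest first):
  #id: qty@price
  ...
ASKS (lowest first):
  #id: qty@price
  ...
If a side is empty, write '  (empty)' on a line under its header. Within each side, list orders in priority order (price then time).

Answer: BIDS (highest first):
  #4: 2@95
ASKS (lowest first):
  #1: 2@96
  #2: 10@99

Derivation:
After op 1 [order #1] limit_sell(price=96, qty=8): fills=none; bids=[-] asks=[#1:8@96]
After op 2 [order #2] limit_sell(price=99, qty=10): fills=none; bids=[-] asks=[#1:8@96 #2:10@99]
After op 3 [order #3] market_sell(qty=2): fills=none; bids=[-] asks=[#1:8@96 #2:10@99]
After op 4 [order #4] limit_buy(price=95, qty=8): fills=none; bids=[#4:8@95] asks=[#1:8@96 #2:10@99]
After op 5 [order #5] market_sell(qty=6): fills=#4x#5:6@95; bids=[#4:2@95] asks=[#1:8@96 #2:10@99]
After op 6 [order #6] market_buy(qty=2): fills=#6x#1:2@96; bids=[#4:2@95] asks=[#1:6@96 #2:10@99]
After op 7 [order #7] market_buy(qty=2): fills=#7x#1:2@96; bids=[#4:2@95] asks=[#1:4@96 #2:10@99]
After op 8 [order #8] market_buy(qty=2): fills=#8x#1:2@96; bids=[#4:2@95] asks=[#1:2@96 #2:10@99]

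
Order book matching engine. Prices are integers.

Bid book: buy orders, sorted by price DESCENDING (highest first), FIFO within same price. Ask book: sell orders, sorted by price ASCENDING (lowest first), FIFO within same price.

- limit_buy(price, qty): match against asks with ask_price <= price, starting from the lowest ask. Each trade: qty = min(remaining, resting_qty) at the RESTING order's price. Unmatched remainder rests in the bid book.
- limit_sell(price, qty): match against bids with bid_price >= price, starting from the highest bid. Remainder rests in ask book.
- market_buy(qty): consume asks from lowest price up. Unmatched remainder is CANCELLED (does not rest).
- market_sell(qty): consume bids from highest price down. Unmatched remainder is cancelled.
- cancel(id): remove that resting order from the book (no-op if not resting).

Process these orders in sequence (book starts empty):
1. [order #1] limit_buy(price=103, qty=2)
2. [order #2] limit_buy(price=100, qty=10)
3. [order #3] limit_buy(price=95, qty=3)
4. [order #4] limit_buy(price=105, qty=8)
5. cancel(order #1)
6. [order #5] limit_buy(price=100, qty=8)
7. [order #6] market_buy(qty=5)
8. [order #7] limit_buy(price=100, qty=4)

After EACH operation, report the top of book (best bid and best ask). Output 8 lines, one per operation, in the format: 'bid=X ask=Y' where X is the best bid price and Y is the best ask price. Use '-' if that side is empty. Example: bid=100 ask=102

Answer: bid=103 ask=-
bid=103 ask=-
bid=103 ask=-
bid=105 ask=-
bid=105 ask=-
bid=105 ask=-
bid=105 ask=-
bid=105 ask=-

Derivation:
After op 1 [order #1] limit_buy(price=103, qty=2): fills=none; bids=[#1:2@103] asks=[-]
After op 2 [order #2] limit_buy(price=100, qty=10): fills=none; bids=[#1:2@103 #2:10@100] asks=[-]
After op 3 [order #3] limit_buy(price=95, qty=3): fills=none; bids=[#1:2@103 #2:10@100 #3:3@95] asks=[-]
After op 4 [order #4] limit_buy(price=105, qty=8): fills=none; bids=[#4:8@105 #1:2@103 #2:10@100 #3:3@95] asks=[-]
After op 5 cancel(order #1): fills=none; bids=[#4:8@105 #2:10@100 #3:3@95] asks=[-]
After op 6 [order #5] limit_buy(price=100, qty=8): fills=none; bids=[#4:8@105 #2:10@100 #5:8@100 #3:3@95] asks=[-]
After op 7 [order #6] market_buy(qty=5): fills=none; bids=[#4:8@105 #2:10@100 #5:8@100 #3:3@95] asks=[-]
After op 8 [order #7] limit_buy(price=100, qty=4): fills=none; bids=[#4:8@105 #2:10@100 #5:8@100 #7:4@100 #3:3@95] asks=[-]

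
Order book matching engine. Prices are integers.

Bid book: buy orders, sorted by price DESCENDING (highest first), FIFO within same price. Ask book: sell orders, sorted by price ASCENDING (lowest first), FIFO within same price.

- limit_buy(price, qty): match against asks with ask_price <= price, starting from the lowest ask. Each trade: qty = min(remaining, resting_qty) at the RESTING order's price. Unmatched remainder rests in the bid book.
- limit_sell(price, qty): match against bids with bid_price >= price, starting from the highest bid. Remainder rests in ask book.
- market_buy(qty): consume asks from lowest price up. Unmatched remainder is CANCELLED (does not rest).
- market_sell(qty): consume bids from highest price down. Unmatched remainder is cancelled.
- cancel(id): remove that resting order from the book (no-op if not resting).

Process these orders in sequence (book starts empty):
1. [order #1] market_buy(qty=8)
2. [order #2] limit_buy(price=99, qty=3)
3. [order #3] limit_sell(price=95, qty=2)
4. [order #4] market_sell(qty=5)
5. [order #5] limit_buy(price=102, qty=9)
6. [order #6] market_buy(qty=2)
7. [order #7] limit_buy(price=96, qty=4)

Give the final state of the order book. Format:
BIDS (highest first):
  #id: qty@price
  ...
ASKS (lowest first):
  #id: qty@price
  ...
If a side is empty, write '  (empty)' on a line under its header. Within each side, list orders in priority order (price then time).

After op 1 [order #1] market_buy(qty=8): fills=none; bids=[-] asks=[-]
After op 2 [order #2] limit_buy(price=99, qty=3): fills=none; bids=[#2:3@99] asks=[-]
After op 3 [order #3] limit_sell(price=95, qty=2): fills=#2x#3:2@99; bids=[#2:1@99] asks=[-]
After op 4 [order #4] market_sell(qty=5): fills=#2x#4:1@99; bids=[-] asks=[-]
After op 5 [order #5] limit_buy(price=102, qty=9): fills=none; bids=[#5:9@102] asks=[-]
After op 6 [order #6] market_buy(qty=2): fills=none; bids=[#5:9@102] asks=[-]
After op 7 [order #7] limit_buy(price=96, qty=4): fills=none; bids=[#5:9@102 #7:4@96] asks=[-]

Answer: BIDS (highest first):
  #5: 9@102
  #7: 4@96
ASKS (lowest first):
  (empty)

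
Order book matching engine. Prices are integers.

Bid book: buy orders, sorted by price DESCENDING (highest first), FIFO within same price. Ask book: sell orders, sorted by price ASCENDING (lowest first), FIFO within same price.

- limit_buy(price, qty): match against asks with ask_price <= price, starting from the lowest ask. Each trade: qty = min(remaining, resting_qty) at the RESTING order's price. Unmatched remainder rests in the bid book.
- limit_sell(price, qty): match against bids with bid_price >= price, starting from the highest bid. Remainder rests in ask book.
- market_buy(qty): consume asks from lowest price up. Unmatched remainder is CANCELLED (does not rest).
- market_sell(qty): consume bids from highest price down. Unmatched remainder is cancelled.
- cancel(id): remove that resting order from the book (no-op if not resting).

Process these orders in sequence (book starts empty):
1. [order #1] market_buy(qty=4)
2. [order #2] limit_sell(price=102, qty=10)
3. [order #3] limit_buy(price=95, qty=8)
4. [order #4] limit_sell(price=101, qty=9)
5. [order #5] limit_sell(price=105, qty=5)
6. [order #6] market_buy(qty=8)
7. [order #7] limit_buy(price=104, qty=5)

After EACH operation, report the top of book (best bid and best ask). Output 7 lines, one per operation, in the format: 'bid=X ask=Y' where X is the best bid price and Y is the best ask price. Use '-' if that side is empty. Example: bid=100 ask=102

After op 1 [order #1] market_buy(qty=4): fills=none; bids=[-] asks=[-]
After op 2 [order #2] limit_sell(price=102, qty=10): fills=none; bids=[-] asks=[#2:10@102]
After op 3 [order #3] limit_buy(price=95, qty=8): fills=none; bids=[#3:8@95] asks=[#2:10@102]
After op 4 [order #4] limit_sell(price=101, qty=9): fills=none; bids=[#3:8@95] asks=[#4:9@101 #2:10@102]
After op 5 [order #5] limit_sell(price=105, qty=5): fills=none; bids=[#3:8@95] asks=[#4:9@101 #2:10@102 #5:5@105]
After op 6 [order #6] market_buy(qty=8): fills=#6x#4:8@101; bids=[#3:8@95] asks=[#4:1@101 #2:10@102 #5:5@105]
After op 7 [order #7] limit_buy(price=104, qty=5): fills=#7x#4:1@101 #7x#2:4@102; bids=[#3:8@95] asks=[#2:6@102 #5:5@105]

Answer: bid=- ask=-
bid=- ask=102
bid=95 ask=102
bid=95 ask=101
bid=95 ask=101
bid=95 ask=101
bid=95 ask=102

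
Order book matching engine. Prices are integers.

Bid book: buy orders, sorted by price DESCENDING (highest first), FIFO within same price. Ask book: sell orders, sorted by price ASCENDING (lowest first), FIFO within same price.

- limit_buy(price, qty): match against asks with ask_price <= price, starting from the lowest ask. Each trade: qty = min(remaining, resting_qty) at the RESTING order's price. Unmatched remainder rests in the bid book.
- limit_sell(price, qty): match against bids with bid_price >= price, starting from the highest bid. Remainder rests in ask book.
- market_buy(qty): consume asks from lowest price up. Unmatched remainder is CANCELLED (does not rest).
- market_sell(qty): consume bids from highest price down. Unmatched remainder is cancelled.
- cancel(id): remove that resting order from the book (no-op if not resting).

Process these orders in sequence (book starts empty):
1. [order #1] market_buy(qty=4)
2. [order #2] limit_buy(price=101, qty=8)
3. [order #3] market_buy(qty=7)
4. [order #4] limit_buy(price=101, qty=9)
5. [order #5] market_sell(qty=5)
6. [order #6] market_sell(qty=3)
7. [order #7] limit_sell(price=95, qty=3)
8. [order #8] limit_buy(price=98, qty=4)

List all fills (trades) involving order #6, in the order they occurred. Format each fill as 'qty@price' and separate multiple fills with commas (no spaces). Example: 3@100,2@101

After op 1 [order #1] market_buy(qty=4): fills=none; bids=[-] asks=[-]
After op 2 [order #2] limit_buy(price=101, qty=8): fills=none; bids=[#2:8@101] asks=[-]
After op 3 [order #3] market_buy(qty=7): fills=none; bids=[#2:8@101] asks=[-]
After op 4 [order #4] limit_buy(price=101, qty=9): fills=none; bids=[#2:8@101 #4:9@101] asks=[-]
After op 5 [order #5] market_sell(qty=5): fills=#2x#5:5@101; bids=[#2:3@101 #4:9@101] asks=[-]
After op 6 [order #6] market_sell(qty=3): fills=#2x#6:3@101; bids=[#4:9@101] asks=[-]
After op 7 [order #7] limit_sell(price=95, qty=3): fills=#4x#7:3@101; bids=[#4:6@101] asks=[-]
After op 8 [order #8] limit_buy(price=98, qty=4): fills=none; bids=[#4:6@101 #8:4@98] asks=[-]

Answer: 3@101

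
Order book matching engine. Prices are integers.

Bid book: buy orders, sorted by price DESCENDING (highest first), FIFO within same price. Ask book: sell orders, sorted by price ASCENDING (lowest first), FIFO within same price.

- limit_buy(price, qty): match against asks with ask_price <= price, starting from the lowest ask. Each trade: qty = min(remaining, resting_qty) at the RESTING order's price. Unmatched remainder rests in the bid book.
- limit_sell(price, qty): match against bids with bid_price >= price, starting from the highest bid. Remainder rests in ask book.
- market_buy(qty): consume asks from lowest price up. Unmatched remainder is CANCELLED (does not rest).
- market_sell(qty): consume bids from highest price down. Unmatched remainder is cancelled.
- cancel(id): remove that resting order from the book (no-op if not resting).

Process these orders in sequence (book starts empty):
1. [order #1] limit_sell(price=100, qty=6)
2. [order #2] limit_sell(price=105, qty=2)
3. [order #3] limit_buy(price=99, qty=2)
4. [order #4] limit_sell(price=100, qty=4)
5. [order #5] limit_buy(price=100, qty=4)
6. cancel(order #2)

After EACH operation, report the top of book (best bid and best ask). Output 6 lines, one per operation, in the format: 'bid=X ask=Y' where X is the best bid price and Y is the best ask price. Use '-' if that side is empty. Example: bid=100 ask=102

After op 1 [order #1] limit_sell(price=100, qty=6): fills=none; bids=[-] asks=[#1:6@100]
After op 2 [order #2] limit_sell(price=105, qty=2): fills=none; bids=[-] asks=[#1:6@100 #2:2@105]
After op 3 [order #3] limit_buy(price=99, qty=2): fills=none; bids=[#3:2@99] asks=[#1:6@100 #2:2@105]
After op 4 [order #4] limit_sell(price=100, qty=4): fills=none; bids=[#3:2@99] asks=[#1:6@100 #4:4@100 #2:2@105]
After op 5 [order #5] limit_buy(price=100, qty=4): fills=#5x#1:4@100; bids=[#3:2@99] asks=[#1:2@100 #4:4@100 #2:2@105]
After op 6 cancel(order #2): fills=none; bids=[#3:2@99] asks=[#1:2@100 #4:4@100]

Answer: bid=- ask=100
bid=- ask=100
bid=99 ask=100
bid=99 ask=100
bid=99 ask=100
bid=99 ask=100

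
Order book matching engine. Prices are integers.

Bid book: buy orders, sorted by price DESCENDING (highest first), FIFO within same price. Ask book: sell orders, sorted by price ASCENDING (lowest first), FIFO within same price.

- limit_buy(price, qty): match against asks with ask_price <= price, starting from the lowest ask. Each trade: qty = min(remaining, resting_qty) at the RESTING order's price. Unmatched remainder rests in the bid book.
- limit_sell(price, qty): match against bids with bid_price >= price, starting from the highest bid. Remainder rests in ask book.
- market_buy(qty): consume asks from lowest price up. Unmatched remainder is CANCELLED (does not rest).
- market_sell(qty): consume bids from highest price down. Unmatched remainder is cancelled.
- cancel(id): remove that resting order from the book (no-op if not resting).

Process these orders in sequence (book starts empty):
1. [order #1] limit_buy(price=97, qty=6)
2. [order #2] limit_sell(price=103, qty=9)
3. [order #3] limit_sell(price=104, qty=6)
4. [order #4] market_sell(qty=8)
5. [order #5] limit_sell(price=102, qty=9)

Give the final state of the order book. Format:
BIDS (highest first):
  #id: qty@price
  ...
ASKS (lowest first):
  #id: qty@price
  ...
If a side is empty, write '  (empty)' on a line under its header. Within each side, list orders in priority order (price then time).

Answer: BIDS (highest first):
  (empty)
ASKS (lowest first):
  #5: 9@102
  #2: 9@103
  #3: 6@104

Derivation:
After op 1 [order #1] limit_buy(price=97, qty=6): fills=none; bids=[#1:6@97] asks=[-]
After op 2 [order #2] limit_sell(price=103, qty=9): fills=none; bids=[#1:6@97] asks=[#2:9@103]
After op 3 [order #3] limit_sell(price=104, qty=6): fills=none; bids=[#1:6@97] asks=[#2:9@103 #3:6@104]
After op 4 [order #4] market_sell(qty=8): fills=#1x#4:6@97; bids=[-] asks=[#2:9@103 #3:6@104]
After op 5 [order #5] limit_sell(price=102, qty=9): fills=none; bids=[-] asks=[#5:9@102 #2:9@103 #3:6@104]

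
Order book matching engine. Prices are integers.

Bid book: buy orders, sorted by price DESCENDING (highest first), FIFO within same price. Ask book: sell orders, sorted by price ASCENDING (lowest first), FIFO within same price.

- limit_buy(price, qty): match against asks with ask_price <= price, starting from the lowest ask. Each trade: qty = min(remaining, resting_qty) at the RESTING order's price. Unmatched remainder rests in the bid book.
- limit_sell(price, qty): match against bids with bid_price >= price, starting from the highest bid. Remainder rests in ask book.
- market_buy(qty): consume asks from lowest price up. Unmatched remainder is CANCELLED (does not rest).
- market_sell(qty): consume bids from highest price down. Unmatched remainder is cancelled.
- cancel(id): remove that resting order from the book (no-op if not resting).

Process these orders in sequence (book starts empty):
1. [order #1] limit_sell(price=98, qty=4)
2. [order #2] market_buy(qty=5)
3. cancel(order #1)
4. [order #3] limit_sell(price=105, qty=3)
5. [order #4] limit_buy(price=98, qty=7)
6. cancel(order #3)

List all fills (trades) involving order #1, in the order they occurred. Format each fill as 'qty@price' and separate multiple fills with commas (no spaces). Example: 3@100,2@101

Answer: 4@98

Derivation:
After op 1 [order #1] limit_sell(price=98, qty=4): fills=none; bids=[-] asks=[#1:4@98]
After op 2 [order #2] market_buy(qty=5): fills=#2x#1:4@98; bids=[-] asks=[-]
After op 3 cancel(order #1): fills=none; bids=[-] asks=[-]
After op 4 [order #3] limit_sell(price=105, qty=3): fills=none; bids=[-] asks=[#3:3@105]
After op 5 [order #4] limit_buy(price=98, qty=7): fills=none; bids=[#4:7@98] asks=[#3:3@105]
After op 6 cancel(order #3): fills=none; bids=[#4:7@98] asks=[-]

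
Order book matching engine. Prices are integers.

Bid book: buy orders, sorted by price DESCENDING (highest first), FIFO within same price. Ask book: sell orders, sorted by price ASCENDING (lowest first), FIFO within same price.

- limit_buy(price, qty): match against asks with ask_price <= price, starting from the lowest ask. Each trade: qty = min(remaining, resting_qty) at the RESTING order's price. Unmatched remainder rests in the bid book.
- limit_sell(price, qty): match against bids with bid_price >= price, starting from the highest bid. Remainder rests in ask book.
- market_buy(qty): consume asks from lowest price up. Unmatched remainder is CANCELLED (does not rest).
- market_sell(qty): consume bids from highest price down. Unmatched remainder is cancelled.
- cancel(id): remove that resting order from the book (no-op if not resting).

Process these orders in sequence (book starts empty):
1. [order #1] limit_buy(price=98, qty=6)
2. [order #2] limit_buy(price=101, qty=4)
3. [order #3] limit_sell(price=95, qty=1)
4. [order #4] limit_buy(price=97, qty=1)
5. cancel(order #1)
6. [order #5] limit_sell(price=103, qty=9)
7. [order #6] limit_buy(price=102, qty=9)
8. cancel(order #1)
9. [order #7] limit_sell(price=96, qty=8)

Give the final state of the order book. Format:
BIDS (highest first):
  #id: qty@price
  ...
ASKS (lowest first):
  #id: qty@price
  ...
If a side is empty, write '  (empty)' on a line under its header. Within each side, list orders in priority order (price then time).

After op 1 [order #1] limit_buy(price=98, qty=6): fills=none; bids=[#1:6@98] asks=[-]
After op 2 [order #2] limit_buy(price=101, qty=4): fills=none; bids=[#2:4@101 #1:6@98] asks=[-]
After op 3 [order #3] limit_sell(price=95, qty=1): fills=#2x#3:1@101; bids=[#2:3@101 #1:6@98] asks=[-]
After op 4 [order #4] limit_buy(price=97, qty=1): fills=none; bids=[#2:3@101 #1:6@98 #4:1@97] asks=[-]
After op 5 cancel(order #1): fills=none; bids=[#2:3@101 #4:1@97] asks=[-]
After op 6 [order #5] limit_sell(price=103, qty=9): fills=none; bids=[#2:3@101 #4:1@97] asks=[#5:9@103]
After op 7 [order #6] limit_buy(price=102, qty=9): fills=none; bids=[#6:9@102 #2:3@101 #4:1@97] asks=[#5:9@103]
After op 8 cancel(order #1): fills=none; bids=[#6:9@102 #2:3@101 #4:1@97] asks=[#5:9@103]
After op 9 [order #7] limit_sell(price=96, qty=8): fills=#6x#7:8@102; bids=[#6:1@102 #2:3@101 #4:1@97] asks=[#5:9@103]

Answer: BIDS (highest first):
  #6: 1@102
  #2: 3@101
  #4: 1@97
ASKS (lowest first):
  #5: 9@103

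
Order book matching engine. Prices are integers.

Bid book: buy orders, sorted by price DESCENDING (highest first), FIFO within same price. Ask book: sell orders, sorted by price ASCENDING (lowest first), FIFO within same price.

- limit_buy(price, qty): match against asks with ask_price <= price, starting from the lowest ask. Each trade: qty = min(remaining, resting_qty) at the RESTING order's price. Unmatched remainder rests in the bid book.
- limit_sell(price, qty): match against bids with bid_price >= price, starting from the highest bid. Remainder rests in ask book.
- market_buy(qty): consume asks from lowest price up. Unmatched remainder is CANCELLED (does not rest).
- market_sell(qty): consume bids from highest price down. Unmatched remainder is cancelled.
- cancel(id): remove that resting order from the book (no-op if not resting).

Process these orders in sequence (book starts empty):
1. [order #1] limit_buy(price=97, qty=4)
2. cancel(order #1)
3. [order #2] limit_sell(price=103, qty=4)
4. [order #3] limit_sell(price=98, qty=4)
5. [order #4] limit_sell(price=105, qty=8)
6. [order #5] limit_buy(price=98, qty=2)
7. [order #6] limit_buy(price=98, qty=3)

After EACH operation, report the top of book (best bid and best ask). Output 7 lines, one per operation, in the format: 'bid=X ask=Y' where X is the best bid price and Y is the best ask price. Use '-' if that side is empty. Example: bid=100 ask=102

After op 1 [order #1] limit_buy(price=97, qty=4): fills=none; bids=[#1:4@97] asks=[-]
After op 2 cancel(order #1): fills=none; bids=[-] asks=[-]
After op 3 [order #2] limit_sell(price=103, qty=4): fills=none; bids=[-] asks=[#2:4@103]
After op 4 [order #3] limit_sell(price=98, qty=4): fills=none; bids=[-] asks=[#3:4@98 #2:4@103]
After op 5 [order #4] limit_sell(price=105, qty=8): fills=none; bids=[-] asks=[#3:4@98 #2:4@103 #4:8@105]
After op 6 [order #5] limit_buy(price=98, qty=2): fills=#5x#3:2@98; bids=[-] asks=[#3:2@98 #2:4@103 #4:8@105]
After op 7 [order #6] limit_buy(price=98, qty=3): fills=#6x#3:2@98; bids=[#6:1@98] asks=[#2:4@103 #4:8@105]

Answer: bid=97 ask=-
bid=- ask=-
bid=- ask=103
bid=- ask=98
bid=- ask=98
bid=- ask=98
bid=98 ask=103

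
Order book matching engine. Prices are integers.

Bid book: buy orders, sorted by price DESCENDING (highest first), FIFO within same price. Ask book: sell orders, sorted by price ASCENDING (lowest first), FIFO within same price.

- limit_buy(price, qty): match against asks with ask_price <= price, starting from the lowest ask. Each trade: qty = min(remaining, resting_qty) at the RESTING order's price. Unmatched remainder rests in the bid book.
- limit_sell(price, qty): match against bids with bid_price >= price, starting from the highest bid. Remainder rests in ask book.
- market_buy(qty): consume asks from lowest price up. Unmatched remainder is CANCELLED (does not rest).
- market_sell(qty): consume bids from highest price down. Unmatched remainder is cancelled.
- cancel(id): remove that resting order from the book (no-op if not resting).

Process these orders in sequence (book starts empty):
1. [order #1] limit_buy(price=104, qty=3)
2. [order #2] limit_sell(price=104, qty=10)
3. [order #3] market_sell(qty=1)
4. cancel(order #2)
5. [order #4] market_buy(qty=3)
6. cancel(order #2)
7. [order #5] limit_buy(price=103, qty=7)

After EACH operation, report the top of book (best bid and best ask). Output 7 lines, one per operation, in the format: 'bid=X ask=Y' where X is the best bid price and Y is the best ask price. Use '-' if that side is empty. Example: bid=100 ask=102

After op 1 [order #1] limit_buy(price=104, qty=3): fills=none; bids=[#1:3@104] asks=[-]
After op 2 [order #2] limit_sell(price=104, qty=10): fills=#1x#2:3@104; bids=[-] asks=[#2:7@104]
After op 3 [order #3] market_sell(qty=1): fills=none; bids=[-] asks=[#2:7@104]
After op 4 cancel(order #2): fills=none; bids=[-] asks=[-]
After op 5 [order #4] market_buy(qty=3): fills=none; bids=[-] asks=[-]
After op 6 cancel(order #2): fills=none; bids=[-] asks=[-]
After op 7 [order #5] limit_buy(price=103, qty=7): fills=none; bids=[#5:7@103] asks=[-]

Answer: bid=104 ask=-
bid=- ask=104
bid=- ask=104
bid=- ask=-
bid=- ask=-
bid=- ask=-
bid=103 ask=-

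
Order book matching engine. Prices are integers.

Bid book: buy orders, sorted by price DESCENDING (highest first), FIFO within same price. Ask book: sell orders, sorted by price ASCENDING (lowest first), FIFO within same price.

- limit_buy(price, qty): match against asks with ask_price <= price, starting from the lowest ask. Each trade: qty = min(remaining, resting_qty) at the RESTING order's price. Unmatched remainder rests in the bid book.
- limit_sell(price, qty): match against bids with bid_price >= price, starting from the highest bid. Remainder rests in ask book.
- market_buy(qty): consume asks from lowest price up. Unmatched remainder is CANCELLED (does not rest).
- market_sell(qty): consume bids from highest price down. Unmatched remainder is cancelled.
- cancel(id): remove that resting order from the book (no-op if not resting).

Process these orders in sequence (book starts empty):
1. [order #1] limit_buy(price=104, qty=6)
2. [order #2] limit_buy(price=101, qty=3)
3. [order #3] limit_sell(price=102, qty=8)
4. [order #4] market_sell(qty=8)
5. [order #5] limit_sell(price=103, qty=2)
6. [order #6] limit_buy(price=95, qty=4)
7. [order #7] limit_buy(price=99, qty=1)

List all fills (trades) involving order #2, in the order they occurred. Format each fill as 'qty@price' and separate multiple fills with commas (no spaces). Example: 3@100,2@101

Answer: 3@101

Derivation:
After op 1 [order #1] limit_buy(price=104, qty=6): fills=none; bids=[#1:6@104] asks=[-]
After op 2 [order #2] limit_buy(price=101, qty=3): fills=none; bids=[#1:6@104 #2:3@101] asks=[-]
After op 3 [order #3] limit_sell(price=102, qty=8): fills=#1x#3:6@104; bids=[#2:3@101] asks=[#3:2@102]
After op 4 [order #4] market_sell(qty=8): fills=#2x#4:3@101; bids=[-] asks=[#3:2@102]
After op 5 [order #5] limit_sell(price=103, qty=2): fills=none; bids=[-] asks=[#3:2@102 #5:2@103]
After op 6 [order #6] limit_buy(price=95, qty=4): fills=none; bids=[#6:4@95] asks=[#3:2@102 #5:2@103]
After op 7 [order #7] limit_buy(price=99, qty=1): fills=none; bids=[#7:1@99 #6:4@95] asks=[#3:2@102 #5:2@103]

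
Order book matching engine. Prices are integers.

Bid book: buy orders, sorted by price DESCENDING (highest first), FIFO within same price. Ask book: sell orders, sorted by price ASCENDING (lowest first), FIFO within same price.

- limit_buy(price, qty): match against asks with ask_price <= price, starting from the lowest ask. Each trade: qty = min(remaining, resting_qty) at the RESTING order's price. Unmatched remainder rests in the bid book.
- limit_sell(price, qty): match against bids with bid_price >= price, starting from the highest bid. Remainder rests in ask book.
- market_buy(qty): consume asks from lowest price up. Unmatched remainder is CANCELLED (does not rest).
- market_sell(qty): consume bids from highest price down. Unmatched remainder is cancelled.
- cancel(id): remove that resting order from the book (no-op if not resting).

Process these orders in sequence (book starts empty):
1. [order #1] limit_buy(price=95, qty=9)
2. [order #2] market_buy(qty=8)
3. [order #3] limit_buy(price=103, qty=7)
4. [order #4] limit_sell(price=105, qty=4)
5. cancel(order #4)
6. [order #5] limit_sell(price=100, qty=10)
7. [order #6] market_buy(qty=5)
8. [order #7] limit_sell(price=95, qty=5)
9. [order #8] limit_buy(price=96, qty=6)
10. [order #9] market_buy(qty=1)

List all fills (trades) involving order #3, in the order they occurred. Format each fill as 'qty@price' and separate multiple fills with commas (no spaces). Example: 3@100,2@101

Answer: 7@103

Derivation:
After op 1 [order #1] limit_buy(price=95, qty=9): fills=none; bids=[#1:9@95] asks=[-]
After op 2 [order #2] market_buy(qty=8): fills=none; bids=[#1:9@95] asks=[-]
After op 3 [order #3] limit_buy(price=103, qty=7): fills=none; bids=[#3:7@103 #1:9@95] asks=[-]
After op 4 [order #4] limit_sell(price=105, qty=4): fills=none; bids=[#3:7@103 #1:9@95] asks=[#4:4@105]
After op 5 cancel(order #4): fills=none; bids=[#3:7@103 #1:9@95] asks=[-]
After op 6 [order #5] limit_sell(price=100, qty=10): fills=#3x#5:7@103; bids=[#1:9@95] asks=[#5:3@100]
After op 7 [order #6] market_buy(qty=5): fills=#6x#5:3@100; bids=[#1:9@95] asks=[-]
After op 8 [order #7] limit_sell(price=95, qty=5): fills=#1x#7:5@95; bids=[#1:4@95] asks=[-]
After op 9 [order #8] limit_buy(price=96, qty=6): fills=none; bids=[#8:6@96 #1:4@95] asks=[-]
After op 10 [order #9] market_buy(qty=1): fills=none; bids=[#8:6@96 #1:4@95] asks=[-]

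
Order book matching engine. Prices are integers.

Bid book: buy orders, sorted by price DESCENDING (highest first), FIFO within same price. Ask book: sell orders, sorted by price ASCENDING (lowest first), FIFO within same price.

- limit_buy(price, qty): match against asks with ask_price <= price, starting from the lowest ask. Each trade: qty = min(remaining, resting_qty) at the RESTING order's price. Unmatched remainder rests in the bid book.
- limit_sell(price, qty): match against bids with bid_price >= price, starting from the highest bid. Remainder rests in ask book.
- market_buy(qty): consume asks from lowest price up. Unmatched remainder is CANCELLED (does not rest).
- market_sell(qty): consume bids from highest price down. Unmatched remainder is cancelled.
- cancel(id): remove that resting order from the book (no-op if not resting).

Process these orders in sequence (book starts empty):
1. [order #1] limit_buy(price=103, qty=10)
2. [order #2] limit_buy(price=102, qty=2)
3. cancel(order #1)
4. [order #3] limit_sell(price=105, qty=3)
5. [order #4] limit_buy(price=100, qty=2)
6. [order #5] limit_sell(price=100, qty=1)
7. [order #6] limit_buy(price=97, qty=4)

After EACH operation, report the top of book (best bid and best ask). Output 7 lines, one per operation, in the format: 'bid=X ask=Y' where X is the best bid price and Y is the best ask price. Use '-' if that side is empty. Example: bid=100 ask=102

After op 1 [order #1] limit_buy(price=103, qty=10): fills=none; bids=[#1:10@103] asks=[-]
After op 2 [order #2] limit_buy(price=102, qty=2): fills=none; bids=[#1:10@103 #2:2@102] asks=[-]
After op 3 cancel(order #1): fills=none; bids=[#2:2@102] asks=[-]
After op 4 [order #3] limit_sell(price=105, qty=3): fills=none; bids=[#2:2@102] asks=[#3:3@105]
After op 5 [order #4] limit_buy(price=100, qty=2): fills=none; bids=[#2:2@102 #4:2@100] asks=[#3:3@105]
After op 6 [order #5] limit_sell(price=100, qty=1): fills=#2x#5:1@102; bids=[#2:1@102 #4:2@100] asks=[#3:3@105]
After op 7 [order #6] limit_buy(price=97, qty=4): fills=none; bids=[#2:1@102 #4:2@100 #6:4@97] asks=[#3:3@105]

Answer: bid=103 ask=-
bid=103 ask=-
bid=102 ask=-
bid=102 ask=105
bid=102 ask=105
bid=102 ask=105
bid=102 ask=105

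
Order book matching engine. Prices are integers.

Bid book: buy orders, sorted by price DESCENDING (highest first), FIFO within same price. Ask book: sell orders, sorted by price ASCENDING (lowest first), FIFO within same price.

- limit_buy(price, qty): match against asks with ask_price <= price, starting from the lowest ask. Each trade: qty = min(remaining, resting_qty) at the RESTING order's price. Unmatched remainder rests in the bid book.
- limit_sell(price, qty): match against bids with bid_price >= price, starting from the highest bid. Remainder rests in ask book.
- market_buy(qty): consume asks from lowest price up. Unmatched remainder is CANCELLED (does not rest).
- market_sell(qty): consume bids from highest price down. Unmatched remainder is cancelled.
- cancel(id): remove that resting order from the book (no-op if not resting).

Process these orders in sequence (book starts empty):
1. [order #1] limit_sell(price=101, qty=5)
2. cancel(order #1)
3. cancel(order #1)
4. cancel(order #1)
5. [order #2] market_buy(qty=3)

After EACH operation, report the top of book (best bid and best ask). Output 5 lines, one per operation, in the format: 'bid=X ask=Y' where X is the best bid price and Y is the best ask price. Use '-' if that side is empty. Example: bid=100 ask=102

Answer: bid=- ask=101
bid=- ask=-
bid=- ask=-
bid=- ask=-
bid=- ask=-

Derivation:
After op 1 [order #1] limit_sell(price=101, qty=5): fills=none; bids=[-] asks=[#1:5@101]
After op 2 cancel(order #1): fills=none; bids=[-] asks=[-]
After op 3 cancel(order #1): fills=none; bids=[-] asks=[-]
After op 4 cancel(order #1): fills=none; bids=[-] asks=[-]
After op 5 [order #2] market_buy(qty=3): fills=none; bids=[-] asks=[-]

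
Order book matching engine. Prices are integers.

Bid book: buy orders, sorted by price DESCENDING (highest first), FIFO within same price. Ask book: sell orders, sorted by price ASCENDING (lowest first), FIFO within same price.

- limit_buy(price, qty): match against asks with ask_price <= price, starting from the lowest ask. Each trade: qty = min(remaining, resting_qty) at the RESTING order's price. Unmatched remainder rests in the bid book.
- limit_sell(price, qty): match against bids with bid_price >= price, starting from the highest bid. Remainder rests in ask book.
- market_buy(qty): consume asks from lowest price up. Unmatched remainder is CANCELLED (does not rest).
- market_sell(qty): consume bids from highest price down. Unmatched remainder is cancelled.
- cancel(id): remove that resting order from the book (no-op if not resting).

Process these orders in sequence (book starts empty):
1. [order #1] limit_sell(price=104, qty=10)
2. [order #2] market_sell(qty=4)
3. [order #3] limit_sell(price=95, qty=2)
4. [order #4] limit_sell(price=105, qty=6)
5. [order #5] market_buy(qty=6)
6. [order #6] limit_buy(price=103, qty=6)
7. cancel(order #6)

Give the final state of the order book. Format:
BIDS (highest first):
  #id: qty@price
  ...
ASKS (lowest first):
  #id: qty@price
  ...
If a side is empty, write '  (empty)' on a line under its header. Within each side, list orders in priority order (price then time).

After op 1 [order #1] limit_sell(price=104, qty=10): fills=none; bids=[-] asks=[#1:10@104]
After op 2 [order #2] market_sell(qty=4): fills=none; bids=[-] asks=[#1:10@104]
After op 3 [order #3] limit_sell(price=95, qty=2): fills=none; bids=[-] asks=[#3:2@95 #1:10@104]
After op 4 [order #4] limit_sell(price=105, qty=6): fills=none; bids=[-] asks=[#3:2@95 #1:10@104 #4:6@105]
After op 5 [order #5] market_buy(qty=6): fills=#5x#3:2@95 #5x#1:4@104; bids=[-] asks=[#1:6@104 #4:6@105]
After op 6 [order #6] limit_buy(price=103, qty=6): fills=none; bids=[#6:6@103] asks=[#1:6@104 #4:6@105]
After op 7 cancel(order #6): fills=none; bids=[-] asks=[#1:6@104 #4:6@105]

Answer: BIDS (highest first):
  (empty)
ASKS (lowest first):
  #1: 6@104
  #4: 6@105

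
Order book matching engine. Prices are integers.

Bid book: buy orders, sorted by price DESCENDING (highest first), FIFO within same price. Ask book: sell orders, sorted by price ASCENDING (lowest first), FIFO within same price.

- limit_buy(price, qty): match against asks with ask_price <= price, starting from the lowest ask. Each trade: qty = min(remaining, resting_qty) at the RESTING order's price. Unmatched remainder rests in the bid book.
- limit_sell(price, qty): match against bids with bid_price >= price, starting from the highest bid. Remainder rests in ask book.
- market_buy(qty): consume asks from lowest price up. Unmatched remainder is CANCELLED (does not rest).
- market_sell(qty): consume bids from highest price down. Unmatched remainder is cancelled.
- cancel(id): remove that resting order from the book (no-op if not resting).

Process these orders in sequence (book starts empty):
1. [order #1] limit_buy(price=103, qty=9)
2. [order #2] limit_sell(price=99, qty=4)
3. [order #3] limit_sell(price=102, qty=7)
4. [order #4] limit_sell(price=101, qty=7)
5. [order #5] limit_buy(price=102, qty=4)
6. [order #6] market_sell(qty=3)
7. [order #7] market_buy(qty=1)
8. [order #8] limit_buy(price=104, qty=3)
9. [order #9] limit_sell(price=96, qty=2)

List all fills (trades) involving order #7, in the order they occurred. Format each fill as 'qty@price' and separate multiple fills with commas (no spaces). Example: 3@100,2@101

Answer: 1@101

Derivation:
After op 1 [order #1] limit_buy(price=103, qty=9): fills=none; bids=[#1:9@103] asks=[-]
After op 2 [order #2] limit_sell(price=99, qty=4): fills=#1x#2:4@103; bids=[#1:5@103] asks=[-]
After op 3 [order #3] limit_sell(price=102, qty=7): fills=#1x#3:5@103; bids=[-] asks=[#3:2@102]
After op 4 [order #4] limit_sell(price=101, qty=7): fills=none; bids=[-] asks=[#4:7@101 #3:2@102]
After op 5 [order #5] limit_buy(price=102, qty=4): fills=#5x#4:4@101; bids=[-] asks=[#4:3@101 #3:2@102]
After op 6 [order #6] market_sell(qty=3): fills=none; bids=[-] asks=[#4:3@101 #3:2@102]
After op 7 [order #7] market_buy(qty=1): fills=#7x#4:1@101; bids=[-] asks=[#4:2@101 #3:2@102]
After op 8 [order #8] limit_buy(price=104, qty=3): fills=#8x#4:2@101 #8x#3:1@102; bids=[-] asks=[#3:1@102]
After op 9 [order #9] limit_sell(price=96, qty=2): fills=none; bids=[-] asks=[#9:2@96 #3:1@102]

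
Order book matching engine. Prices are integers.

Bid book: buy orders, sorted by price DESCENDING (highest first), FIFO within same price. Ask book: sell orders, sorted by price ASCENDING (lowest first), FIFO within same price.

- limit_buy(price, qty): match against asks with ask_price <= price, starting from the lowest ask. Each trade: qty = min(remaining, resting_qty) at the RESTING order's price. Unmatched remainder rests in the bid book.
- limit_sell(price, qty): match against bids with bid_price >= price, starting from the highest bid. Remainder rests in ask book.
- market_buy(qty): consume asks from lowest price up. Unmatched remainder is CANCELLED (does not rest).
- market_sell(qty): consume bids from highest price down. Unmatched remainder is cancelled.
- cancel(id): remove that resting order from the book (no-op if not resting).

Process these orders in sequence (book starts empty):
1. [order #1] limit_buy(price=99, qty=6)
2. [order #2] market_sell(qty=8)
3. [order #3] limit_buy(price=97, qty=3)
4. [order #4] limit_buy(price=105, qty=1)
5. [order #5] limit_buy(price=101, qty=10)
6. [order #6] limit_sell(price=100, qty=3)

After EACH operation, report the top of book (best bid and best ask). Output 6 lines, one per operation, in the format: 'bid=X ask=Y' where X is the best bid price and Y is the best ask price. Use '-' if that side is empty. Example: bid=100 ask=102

After op 1 [order #1] limit_buy(price=99, qty=6): fills=none; bids=[#1:6@99] asks=[-]
After op 2 [order #2] market_sell(qty=8): fills=#1x#2:6@99; bids=[-] asks=[-]
After op 3 [order #3] limit_buy(price=97, qty=3): fills=none; bids=[#3:3@97] asks=[-]
After op 4 [order #4] limit_buy(price=105, qty=1): fills=none; bids=[#4:1@105 #3:3@97] asks=[-]
After op 5 [order #5] limit_buy(price=101, qty=10): fills=none; bids=[#4:1@105 #5:10@101 #3:3@97] asks=[-]
After op 6 [order #6] limit_sell(price=100, qty=3): fills=#4x#6:1@105 #5x#6:2@101; bids=[#5:8@101 #3:3@97] asks=[-]

Answer: bid=99 ask=-
bid=- ask=-
bid=97 ask=-
bid=105 ask=-
bid=105 ask=-
bid=101 ask=-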